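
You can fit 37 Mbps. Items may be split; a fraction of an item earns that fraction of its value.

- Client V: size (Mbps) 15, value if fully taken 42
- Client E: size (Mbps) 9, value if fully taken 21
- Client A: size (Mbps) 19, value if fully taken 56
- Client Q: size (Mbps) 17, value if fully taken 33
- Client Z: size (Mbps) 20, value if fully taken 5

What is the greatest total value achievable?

Sort by value density: Client A 56/19≈2.95, Client V 42/15≈2.8, Client E 21/9≈2.33, Client Q 33/17≈1.94, Client Z 5/20≈0.25.
Take all of Client A (19 Mbps, value 56) ; 18 Mbps left.
Client V: take in full, 15 Mbps for value 42 ; 3 left.
Only 3 Mbps remain; take 3/9 of Client E for value 21×3/9 = 7.
Total value = 105.

105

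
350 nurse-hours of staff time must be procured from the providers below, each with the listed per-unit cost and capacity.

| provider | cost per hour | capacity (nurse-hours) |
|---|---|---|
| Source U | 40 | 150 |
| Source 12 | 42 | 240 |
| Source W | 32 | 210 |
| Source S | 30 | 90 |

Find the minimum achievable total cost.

Cheapest first:
Source S at 30: take all 90 nurse-hours — 260 still needed.
Source W (32): use full 210 — 50 nurse-hours to go.
Source U (40): take the remaining 50 — done.
Source 12: unused.
Cost = 90×30 + 210×32 + 50×40 = 11420.

11420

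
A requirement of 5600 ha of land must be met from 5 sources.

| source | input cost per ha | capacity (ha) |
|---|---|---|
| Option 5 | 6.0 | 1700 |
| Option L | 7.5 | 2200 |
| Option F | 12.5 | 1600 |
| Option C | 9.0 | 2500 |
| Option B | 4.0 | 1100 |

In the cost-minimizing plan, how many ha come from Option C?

600

Cheapest first:
Option B (4.0): use full 1100 ; 4500 ha to go.
Option 5 (6.0): use full 1700 ; 2800 ha to go.
Take 2200 from Option L at 7.5 ; need 600 more.
Option C (9.0): take the remaining 600 ; done.
Option F: unused.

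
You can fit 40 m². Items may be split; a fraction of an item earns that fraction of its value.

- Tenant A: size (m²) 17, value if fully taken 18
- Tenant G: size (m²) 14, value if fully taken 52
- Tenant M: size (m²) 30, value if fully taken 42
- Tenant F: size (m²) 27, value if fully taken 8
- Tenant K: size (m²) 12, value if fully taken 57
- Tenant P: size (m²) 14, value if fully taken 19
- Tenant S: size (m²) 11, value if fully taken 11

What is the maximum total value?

Sort by value density: Tenant K 57/12≈4.75, Tenant G 52/14≈3.71, Tenant M 42/30≈1.4, Tenant P 19/14≈1.36, Tenant A 18/17≈1.06, Tenant S 11/11≈1, Tenant F 8/27≈0.296.
Tenant K: take in full, 12 m² for value 57 → 28 left.
Tenant G: take in full, 14 m² for value 52 → 14 left.
Only 14 m² remain; take 14/30 of Tenant M for value 42×14/30 = 19.6.
Total value = 128.6.

128.6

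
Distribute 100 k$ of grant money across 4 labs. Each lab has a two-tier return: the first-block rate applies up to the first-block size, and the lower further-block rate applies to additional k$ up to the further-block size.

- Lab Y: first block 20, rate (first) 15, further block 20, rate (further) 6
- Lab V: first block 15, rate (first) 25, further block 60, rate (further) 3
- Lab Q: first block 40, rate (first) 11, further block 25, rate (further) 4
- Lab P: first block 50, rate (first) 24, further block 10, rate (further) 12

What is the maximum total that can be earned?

2050

Rank every tier by rate: Lab V/first 25 > Lab P/first 24 > Lab Y/first 15 > Lab P/second 12 > Lab Q/first 11 > Lab Y/second 6 > Lab Q/second 4 > Lab V/second 3.
Fill Lab V first block (15 at 25) ; 85 left.
Lab P/first (24): +50 ; 35 left.
Fill Lab Y first block (20 at 15) ; 15 left.
Lab P/second (12): +10 ; 5 left.
5 remain; put them into Lab Q first at 11.
Total = 25×15 + 24×50 + 15×20 + 12×10 + 11×5 = 2050.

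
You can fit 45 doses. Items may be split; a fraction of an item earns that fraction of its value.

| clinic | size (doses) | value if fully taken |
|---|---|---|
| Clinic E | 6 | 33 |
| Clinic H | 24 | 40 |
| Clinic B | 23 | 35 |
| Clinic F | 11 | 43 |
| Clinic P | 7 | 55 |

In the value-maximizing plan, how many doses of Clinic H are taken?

Sort by value density: Clinic P 55/7≈7.86, Clinic E 33/6≈5.5, Clinic F 43/11≈3.91, Clinic H 40/24≈1.67, Clinic B 35/23≈1.52.
Take all of Clinic P (7 doses, value 55) ; 38 doses left.
Take all of Clinic E (6 doses, value 33) ; 32 doses left.
All 11 doses of Clinic F fit (value 43) ; 21 remain.
21 doses left: a 21/24 share of Clinic H gives 40×21/24 = 35.

21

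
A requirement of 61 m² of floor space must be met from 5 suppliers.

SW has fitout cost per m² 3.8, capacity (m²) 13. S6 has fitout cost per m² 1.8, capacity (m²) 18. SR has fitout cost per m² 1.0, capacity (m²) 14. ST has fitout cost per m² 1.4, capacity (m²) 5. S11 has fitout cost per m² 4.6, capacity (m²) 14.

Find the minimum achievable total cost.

153.4

Fill from the cheapest supplier first.
Take 14 from SR at 1.0 → need 47 more.
ST (1.4): use full 5 → 42 m² to go.
S6 at 1.8: take all 18 m² → 24 still needed.
Take 13 from SW at 3.8 → need 11 more.
S11 at 4.6: take 11 of its 14 → requirement met.
Cost = 14×1.0 + 5×1.4 + 18×1.8 + 13×3.8 + 11×4.6 = 153.4.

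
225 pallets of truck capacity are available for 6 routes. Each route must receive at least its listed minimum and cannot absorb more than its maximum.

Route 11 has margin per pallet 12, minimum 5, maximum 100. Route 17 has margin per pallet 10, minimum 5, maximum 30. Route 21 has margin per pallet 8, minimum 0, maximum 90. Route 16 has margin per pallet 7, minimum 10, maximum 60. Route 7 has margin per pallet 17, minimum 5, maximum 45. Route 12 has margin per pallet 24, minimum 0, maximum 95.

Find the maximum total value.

4005

Meeting every minimum uses 5+5+0+10+5+0 = 25 pallets, leaving 200.
Highest margin per pallet first: Route 12 24 > Route 7 17 > Route 11 12 > Route 17 10 > Route 21 8 > Route 16 7.
Route 12: +95 to 95 (cap) — 105 left.
Give Route 7 40 more to hit its cap of 45 — 65 left.
Route 11: +65 (room for 95) → 70. Pool exhausted.
Total = 12×70 + 10×5 + 7×10 + 17×45 + 24×95 = 4005.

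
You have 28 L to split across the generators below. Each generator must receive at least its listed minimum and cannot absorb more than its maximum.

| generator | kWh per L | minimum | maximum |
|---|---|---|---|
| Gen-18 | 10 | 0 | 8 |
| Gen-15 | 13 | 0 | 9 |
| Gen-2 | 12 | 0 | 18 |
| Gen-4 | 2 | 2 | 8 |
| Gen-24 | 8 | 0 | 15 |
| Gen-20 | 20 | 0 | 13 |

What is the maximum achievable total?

429

Meeting every minimum uses 0+0+0+2+0+0 = 2 L, leaving 26.
Highest kWh per L first: Gen-20 20 > Gen-15 13 > Gen-2 12 > Gen-18 10 > Gen-24 8 > Gen-4 2.
Gen-20 takes 13 more to reach its cap of 13 → 13 left.
Give Gen-15 9 more to hit its cap of 9 → 4 left.
Gen-2: +4 (room for 18) → 4. Pool exhausted.
Total = 13×9 + 12×4 + 2×2 + 20×13 = 429.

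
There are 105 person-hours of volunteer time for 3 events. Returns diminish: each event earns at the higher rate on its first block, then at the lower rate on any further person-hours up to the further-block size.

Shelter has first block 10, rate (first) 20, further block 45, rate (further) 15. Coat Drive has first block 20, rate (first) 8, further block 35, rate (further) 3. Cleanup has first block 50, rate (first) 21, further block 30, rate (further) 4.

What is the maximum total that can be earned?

1925

Rank every tier by rate: Cleanup/T1 21 > Shelter/T1 20 > Shelter/T2 15 > Coat Drive/T1 8 > Cleanup/T2 4 > Coat Drive/T2 3.
Fill Cleanup T1 block (50 at 21) → 55 left.
Shelter/T1 (20): +10 → 45 left.
Fill Shelter T2 block (45 at 15) → 0 left.
Total = 21×50 + 20×10 + 15×45 = 1925.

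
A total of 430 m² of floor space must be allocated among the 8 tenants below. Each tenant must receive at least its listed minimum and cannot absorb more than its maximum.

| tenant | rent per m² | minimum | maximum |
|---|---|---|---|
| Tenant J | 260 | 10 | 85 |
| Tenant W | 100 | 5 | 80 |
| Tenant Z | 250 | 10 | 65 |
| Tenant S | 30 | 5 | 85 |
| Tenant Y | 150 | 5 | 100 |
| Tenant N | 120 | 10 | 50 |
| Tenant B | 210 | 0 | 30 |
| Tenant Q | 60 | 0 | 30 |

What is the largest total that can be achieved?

74700

Meeting every minimum uses 10+5+10+5+5+10+0+0 = 45 m², leaving 385.
Order the tenants by rent per m²: Tenant J 260 > Tenant Z 250 > Tenant B 210 > Tenant Y 150 > Tenant N 120 > Tenant W 100 > Tenant Q 60 > Tenant S 30.
Give Tenant J 75 more to hit its cap of 85 → 310 left.
Tenant Z takes 55 more to reach its cap of 65 → 255 left.
Tenant B takes 30 more to reach its cap of 30 → 225 left.
Give Tenant Y 95 more to hit its cap of 100 → 130 left.
Tenant N takes 40 more to reach its cap of 50 → 90 left.
Tenant W: +75 to 80 (cap) → 15 left.
Only 15 left; Tenant Q takes them to reach 15.
Total = 260×85 + 100×80 + 250×65 + 30×5 + 150×100 + 120×50 + 210×30 + 60×15 = 74700.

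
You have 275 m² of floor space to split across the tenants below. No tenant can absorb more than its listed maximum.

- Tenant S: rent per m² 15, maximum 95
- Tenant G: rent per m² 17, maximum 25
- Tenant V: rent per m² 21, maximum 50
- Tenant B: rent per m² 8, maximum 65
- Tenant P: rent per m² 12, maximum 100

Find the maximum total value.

Order the tenants by rent per m²: Tenant V 21 > Tenant G 17 > Tenant S 15 > Tenant P 12 > Tenant B 8.
Tenant V: +50 to 50 (cap) ; 225 left.
Give Tenant G 25 to hit its cap of 25 ; 200 left.
Give Tenant S 95 to hit its cap of 95 ; 105 left.
Tenant P takes 100 to reach its cap of 100 ; 5 left.
Only 5 left; Tenant B takes them to reach 5.
Total = 15×95 + 17×25 + 21×50 + 8×5 + 12×100 = 4140.

4140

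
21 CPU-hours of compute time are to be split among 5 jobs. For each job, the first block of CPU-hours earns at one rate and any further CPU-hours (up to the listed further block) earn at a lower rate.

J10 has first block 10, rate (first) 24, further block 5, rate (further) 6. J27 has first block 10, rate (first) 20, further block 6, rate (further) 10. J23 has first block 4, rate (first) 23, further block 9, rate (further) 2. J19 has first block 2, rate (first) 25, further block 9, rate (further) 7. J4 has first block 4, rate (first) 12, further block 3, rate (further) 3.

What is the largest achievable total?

Treat each block as its own option and order by rate: J19/T1 25 > J10/T1 24 > J23/T1 23 > J27/T1 20 > J4/T1 12 > J27/T2 10 > J19/T2 7 > J10/T2 6 > J4/T2 3 > J23/T2 2.
J19/T1 (25): +2 ; 19 left.
J10 T1 at 24: fill all 10 ; 9 left.
J23/T1 (23): +4 ; 5 left.
J27 T1 at 20: only 5 left, fill 5.
Total = 25×2 + 24×10 + 23×4 + 20×5 = 482.

482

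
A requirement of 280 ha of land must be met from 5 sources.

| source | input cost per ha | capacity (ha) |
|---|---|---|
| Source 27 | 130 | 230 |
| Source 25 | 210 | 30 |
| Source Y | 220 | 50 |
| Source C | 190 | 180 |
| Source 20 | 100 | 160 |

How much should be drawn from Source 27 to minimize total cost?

120

Cheapest first:
Take 160 from Source 20 at 100 ; need 120 more.
Source 27 (130): take the remaining 120 ; done.
Source C, Source 25, Source Y: unused.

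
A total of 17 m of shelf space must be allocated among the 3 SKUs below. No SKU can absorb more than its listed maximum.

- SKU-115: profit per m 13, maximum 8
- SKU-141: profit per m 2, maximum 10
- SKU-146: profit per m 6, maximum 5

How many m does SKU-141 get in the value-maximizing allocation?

4

Highest profit per m first: SKU-115 13 > SKU-146 6 > SKU-141 2.
Give SKU-115 8 to hit its cap of 8 — 9 left.
SKU-146: +5 to 5 (cap) — 4 left.
SKU-141 has room for 10 but only 4 remain, so it gets 4.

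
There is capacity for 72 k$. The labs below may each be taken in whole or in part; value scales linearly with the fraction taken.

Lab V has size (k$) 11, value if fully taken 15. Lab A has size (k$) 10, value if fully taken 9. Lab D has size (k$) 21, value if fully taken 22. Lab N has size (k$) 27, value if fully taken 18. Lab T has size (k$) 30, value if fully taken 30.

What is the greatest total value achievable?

76

Rank by value-to-size ratio: Lab V 15/11≈1.36, Lab D 22/21≈1.05, Lab T 30/30≈1, Lab A 9/10≈0.9, Lab N 18/27≈0.667.
All 11 k$ of Lab V fit (value 15) → 61 remain.
Lab D: take in full, 21 k$ for value 22 → 40 left.
Take all of Lab T (30 k$, value 30) → 10 k$ left.
Take all of Lab A (10 k$, value 9) → 0 k$ left.
Total value = 76.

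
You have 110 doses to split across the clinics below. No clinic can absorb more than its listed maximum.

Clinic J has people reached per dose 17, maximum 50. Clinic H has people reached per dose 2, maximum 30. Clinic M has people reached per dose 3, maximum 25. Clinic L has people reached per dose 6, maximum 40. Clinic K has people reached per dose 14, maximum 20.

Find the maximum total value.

Highest people reached per dose first: Clinic J 17 > Clinic K 14 > Clinic L 6 > Clinic M 3 > Clinic H 2.
Give Clinic J 50 to hit its cap of 50 — 60 left.
Give Clinic K 20 to hit its cap of 20 — 40 left.
Give Clinic L 40 to hit its cap of 40 — 0 left.
Total = 17×50 + 6×40 + 14×20 = 1370.

1370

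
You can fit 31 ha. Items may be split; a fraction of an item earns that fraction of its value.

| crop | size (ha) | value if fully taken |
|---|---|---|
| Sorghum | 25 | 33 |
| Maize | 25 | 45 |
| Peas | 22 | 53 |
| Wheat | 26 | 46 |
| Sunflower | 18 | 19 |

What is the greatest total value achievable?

Sort by value density: Peas 53/22≈2.41, Maize 45/25≈1.8, Wheat 46/26≈1.77, Sorghum 33/25≈1.32, Sunflower 19/18≈1.06.
Peas: take in full, 22 ha for value 53 → 9 left.
9 ha left: a 9/25 share of Maize gives 45×9/25 = 16.2.
Total value = 69.2.

69.2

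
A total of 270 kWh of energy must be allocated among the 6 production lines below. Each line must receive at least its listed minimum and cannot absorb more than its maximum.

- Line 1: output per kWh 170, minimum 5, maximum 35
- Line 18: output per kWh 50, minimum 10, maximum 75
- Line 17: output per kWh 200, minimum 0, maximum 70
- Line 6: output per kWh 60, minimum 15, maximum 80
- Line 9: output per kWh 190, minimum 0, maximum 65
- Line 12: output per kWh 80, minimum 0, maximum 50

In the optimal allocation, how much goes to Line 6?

Meeting every minimum uses 5+10+0+15+0+0 = 30 kWh, leaving 240.
Highest output per kWh first: Line 17 200 > Line 9 190 > Line 1 170 > Line 12 80 > Line 6 60 > Line 18 50.
Give Line 17 70 more to hit its cap of 70 — 170 left.
Line 9 takes 65 more to reach its cap of 65 — 105 left.
Line 1: +30 to 35 (cap) — 75 left.
Line 12 takes 50 more to reach its cap of 50 — 25 left.
Line 6: +25 (room for 65) → 40. Pool exhausted.

40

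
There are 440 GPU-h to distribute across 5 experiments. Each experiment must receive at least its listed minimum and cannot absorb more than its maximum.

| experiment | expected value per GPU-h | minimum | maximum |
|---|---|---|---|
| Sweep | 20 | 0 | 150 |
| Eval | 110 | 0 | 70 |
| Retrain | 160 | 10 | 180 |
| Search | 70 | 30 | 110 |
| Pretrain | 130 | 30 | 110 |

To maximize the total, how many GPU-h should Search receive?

80

Meeting every minimum uses 0+0+10+30+30 = 70 GPU-h, leaving 370.
Highest expected value per GPU-h first: Retrain 160 > Pretrain 130 > Eval 110 > Search 70 > Sweep 20.
Give Retrain 170 more to hit its cap of 180 — 200 left.
Give Pretrain 80 more to hit its cap of 110 — 120 left.
Give Eval 70 more to hit its cap of 70 — 50 left.
Only 50 left; Search takes them to reach 80.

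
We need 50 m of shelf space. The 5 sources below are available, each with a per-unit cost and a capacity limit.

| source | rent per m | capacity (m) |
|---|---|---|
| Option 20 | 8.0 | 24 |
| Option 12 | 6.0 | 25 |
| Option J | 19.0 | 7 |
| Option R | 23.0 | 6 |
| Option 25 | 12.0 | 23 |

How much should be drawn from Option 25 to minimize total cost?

Use sources in increasing cost order.
Option 12 at 6.0: take all 25 m → 25 still needed.
Option 20 at 8.0: take all 24 m → 1 still needed.
Option 25 (12.0): take the remaining 1 → done.
Option J, Option R: unused.

1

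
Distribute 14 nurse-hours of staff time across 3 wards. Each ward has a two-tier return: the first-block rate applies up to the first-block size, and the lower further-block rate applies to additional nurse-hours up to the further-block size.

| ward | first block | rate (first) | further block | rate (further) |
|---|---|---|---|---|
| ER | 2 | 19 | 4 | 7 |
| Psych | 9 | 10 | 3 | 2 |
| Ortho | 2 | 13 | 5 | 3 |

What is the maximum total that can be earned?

Order all 6 blocks by rate: ER/T1 19 > Ortho/T1 13 > Psych/T1 10 > ER/T2 7 > Ortho/T2 3 > Psych/T2 2.
ER T1 at 19: fill all 2 — 12 left.
Ortho T1 at 13: fill all 2 — 10 left.
Fill Psych T1 block (9 at 10) — 1 left.
ER T2 at 7: only 1 left, fill 1.
Total = 19×2 + 13×2 + 10×9 + 7×1 = 161.

161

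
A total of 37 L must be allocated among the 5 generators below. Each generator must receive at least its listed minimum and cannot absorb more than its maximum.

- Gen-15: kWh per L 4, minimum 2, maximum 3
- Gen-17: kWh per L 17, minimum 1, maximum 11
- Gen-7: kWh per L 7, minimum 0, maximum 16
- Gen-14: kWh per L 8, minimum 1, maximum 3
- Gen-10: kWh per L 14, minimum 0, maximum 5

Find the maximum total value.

Meeting every minimum uses 2+1+0+1+0 = 4 L, leaving 33.
Highest kWh per L first: Gen-17 17 > Gen-10 14 > Gen-14 8 > Gen-7 7 > Gen-15 4.
Gen-17: +10 to 11 (cap) — 23 left.
Gen-10: +5 to 5 (cap) — 18 left.
Give Gen-14 2 more to hit its cap of 3 — 16 left.
Gen-7 takes 16 more to reach its cap of 16 — 0 left.
Total = 4×2 + 17×11 + 7×16 + 8×3 + 14×5 = 401.

401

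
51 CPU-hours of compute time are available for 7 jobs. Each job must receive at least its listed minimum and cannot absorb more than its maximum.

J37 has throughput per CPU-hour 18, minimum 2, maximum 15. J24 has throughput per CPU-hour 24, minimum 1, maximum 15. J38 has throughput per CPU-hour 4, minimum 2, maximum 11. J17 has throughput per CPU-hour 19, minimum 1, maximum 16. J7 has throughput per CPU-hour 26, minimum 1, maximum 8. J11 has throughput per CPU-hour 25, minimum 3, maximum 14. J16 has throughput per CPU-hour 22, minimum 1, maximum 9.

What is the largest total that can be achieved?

Meeting every minimum uses 2+1+2+1+1+3+1 = 11 CPU-hours, leaving 40.
Rank by throughput per CPU-hour: J7 26 > J11 25 > J24 24 > J16 22 > J17 19 > J37 18 > J38 4.
J7 takes 7 more to reach its cap of 8 — 33 left.
J11 takes 11 more to reach its cap of 14 — 22 left.
J24 takes 14 more to reach its cap of 15 — 8 left.
J16 takes 8 more to reach its cap of 9 — 0 left.
Total = 18×2 + 24×15 + 4×2 + 19×1 + 26×8 + 25×14 + 22×9 = 1179.

1179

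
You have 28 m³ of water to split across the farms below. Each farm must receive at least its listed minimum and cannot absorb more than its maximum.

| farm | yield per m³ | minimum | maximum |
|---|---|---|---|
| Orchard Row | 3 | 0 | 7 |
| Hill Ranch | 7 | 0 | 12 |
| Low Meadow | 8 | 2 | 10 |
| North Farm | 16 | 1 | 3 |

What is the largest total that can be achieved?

221

Meeting every minimum uses 0+0+2+1 = 3 m³, leaving 25.
Highest yield per m³ first: North Farm 16 > Low Meadow 8 > Hill Ranch 7 > Orchard Row 3.
North Farm takes 2 more to reach its cap of 3 — 23 left.
Low Meadow takes 8 more to reach its cap of 10 — 15 left.
Hill Ranch takes 12 more to reach its cap of 12 — 3 left.
Only 3 left; Orchard Row takes them to reach 3.
Total = 3×3 + 7×12 + 8×10 + 16×3 = 221.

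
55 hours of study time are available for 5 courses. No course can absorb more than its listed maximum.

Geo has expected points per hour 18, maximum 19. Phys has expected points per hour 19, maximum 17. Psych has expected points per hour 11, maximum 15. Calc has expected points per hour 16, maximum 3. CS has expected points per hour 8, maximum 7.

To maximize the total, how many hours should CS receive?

Rank by expected points per hour: Phys 19 > Geo 18 > Calc 16 > Psych 11 > CS 8.
Give Phys 17 to hit its cap of 17 → 38 left.
Geo: +19 to 19 (cap) → 19 left.
Calc takes 3 to reach its cap of 3 → 16 left.
Give Psych 15 to hit its cap of 15 → 1 left.
Only 1 left; CS takes them to reach 1.

1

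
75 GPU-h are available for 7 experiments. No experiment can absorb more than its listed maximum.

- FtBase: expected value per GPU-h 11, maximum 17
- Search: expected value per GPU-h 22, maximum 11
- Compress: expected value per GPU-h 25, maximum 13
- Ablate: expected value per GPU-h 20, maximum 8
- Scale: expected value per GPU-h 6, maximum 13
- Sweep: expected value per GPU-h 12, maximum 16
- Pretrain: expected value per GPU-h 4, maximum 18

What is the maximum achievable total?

Order the experiments by expected value per GPU-h: Compress 25 > Search 22 > Ablate 20 > Sweep 12 > FtBase 11 > Scale 6 > Pretrain 4.
Give Compress 13 to hit its cap of 13 → 62 left.
Give Search 11 to hit its cap of 11 → 51 left.
Ablate: +8 to 8 (cap) → 43 left.
Sweep takes 16 to reach its cap of 16 → 27 left.
Give FtBase 17 to hit its cap of 17 → 10 left.
Scale has room for 13 but only 10 remain, so it gets 10.
Total = 11×17 + 22×11 + 25×13 + 20×8 + 6×10 + 12×16 = 1166.

1166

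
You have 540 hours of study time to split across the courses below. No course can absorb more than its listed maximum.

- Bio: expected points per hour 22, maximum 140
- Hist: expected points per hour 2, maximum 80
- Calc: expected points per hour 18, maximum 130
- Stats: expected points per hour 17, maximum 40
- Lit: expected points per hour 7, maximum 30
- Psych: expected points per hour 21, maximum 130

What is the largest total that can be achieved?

9180

Order the courses by expected points per hour: Bio 22 > Psych 21 > Calc 18 > Stats 17 > Lit 7 > Hist 2.
Bio takes 140 to reach its cap of 140 — 400 left.
Psych: +130 to 130 (cap) — 270 left.
Calc takes 130 to reach its cap of 130 — 140 left.
Stats takes 40 to reach its cap of 40 — 100 left.
Give Lit 30 to hit its cap of 30 — 70 left.
Only 70 left; Hist takes them to reach 70.
Total = 22×140 + 2×70 + 18×130 + 17×40 + 7×30 + 21×130 = 9180.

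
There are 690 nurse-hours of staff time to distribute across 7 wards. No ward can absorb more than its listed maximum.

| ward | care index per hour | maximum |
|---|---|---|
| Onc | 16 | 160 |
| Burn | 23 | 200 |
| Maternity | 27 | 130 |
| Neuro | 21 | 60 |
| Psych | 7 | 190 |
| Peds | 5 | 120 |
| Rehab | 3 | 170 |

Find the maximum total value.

Order the wards by care index per hour: Maternity 27 > Burn 23 > Neuro 21 > Onc 16 > Psych 7 > Peds 5 > Rehab 3.
Maternity takes 130 to reach its cap of 130 → 560 left.
Give Burn 200 to hit its cap of 200 → 360 left.
Neuro: +60 to 60 (cap) → 300 left.
Onc: +160 to 160 (cap) → 140 left.
Only 140 left; Psych takes them to reach 140.
Total = 16×160 + 23×200 + 27×130 + 21×60 + 7×140 = 12910.

12910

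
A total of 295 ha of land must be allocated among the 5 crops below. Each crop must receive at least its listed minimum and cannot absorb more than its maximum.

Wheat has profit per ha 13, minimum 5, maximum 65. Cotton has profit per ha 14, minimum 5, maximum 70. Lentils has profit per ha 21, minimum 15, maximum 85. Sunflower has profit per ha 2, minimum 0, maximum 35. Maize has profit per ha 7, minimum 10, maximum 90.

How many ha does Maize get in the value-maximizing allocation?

Meeting every minimum uses 5+5+15+0+10 = 35 ha, leaving 260.
Rank by profit per ha: Lentils 21 > Cotton 14 > Wheat 13 > Maize 7 > Sunflower 2.
Give Lentils 70 more to hit its cap of 85 → 190 left.
Cotton: +65 to 70 (cap) → 125 left.
Give Wheat 60 more to hit its cap of 65 → 65 left.
Only 65 left; Maize takes them to reach 75.

75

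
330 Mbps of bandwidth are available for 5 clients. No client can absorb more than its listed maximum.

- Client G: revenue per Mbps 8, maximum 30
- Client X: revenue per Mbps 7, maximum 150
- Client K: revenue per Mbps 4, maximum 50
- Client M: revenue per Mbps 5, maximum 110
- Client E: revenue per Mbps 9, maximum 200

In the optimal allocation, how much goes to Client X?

100

Order the clients by revenue per Mbps: Client E 9 > Client G 8 > Client X 7 > Client M 5 > Client K 4.
Client E takes 200 to reach its cap of 200 → 130 left.
Give Client G 30 to hit its cap of 30 → 100 left.
Client X: +100 (room for 150) → 100. Pool exhausted.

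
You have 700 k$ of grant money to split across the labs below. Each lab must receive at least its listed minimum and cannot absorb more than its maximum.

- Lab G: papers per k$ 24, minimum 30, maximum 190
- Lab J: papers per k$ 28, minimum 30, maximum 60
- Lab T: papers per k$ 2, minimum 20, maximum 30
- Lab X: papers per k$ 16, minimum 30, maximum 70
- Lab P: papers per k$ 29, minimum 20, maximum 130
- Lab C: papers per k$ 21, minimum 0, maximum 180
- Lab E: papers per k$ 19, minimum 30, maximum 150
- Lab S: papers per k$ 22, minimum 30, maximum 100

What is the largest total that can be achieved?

Meeting every minimum uses 30+30+20+30+20+0+30+30 = 190 k$, leaving 510.
Highest papers per k$ first: Lab P 29 > Lab J 28 > Lab G 24 > Lab S 22 > Lab C 21 > Lab E 19 > Lab X 16 > Lab T 2.
Lab P takes 110 more to reach its cap of 130 ; 400 left.
Lab J: +30 to 60 (cap) ; 370 left.
Lab G takes 160 more to reach its cap of 190 ; 210 left.
Give Lab S 70 more to hit its cap of 100 ; 140 left.
Lab C: +140 (room for 180) → 140. Pool exhausted.
Total = 24×190 + 28×60 + 2×20 + 16×30 + 29×130 + 21×140 + 19×30 + 22×100 = 16240.

16240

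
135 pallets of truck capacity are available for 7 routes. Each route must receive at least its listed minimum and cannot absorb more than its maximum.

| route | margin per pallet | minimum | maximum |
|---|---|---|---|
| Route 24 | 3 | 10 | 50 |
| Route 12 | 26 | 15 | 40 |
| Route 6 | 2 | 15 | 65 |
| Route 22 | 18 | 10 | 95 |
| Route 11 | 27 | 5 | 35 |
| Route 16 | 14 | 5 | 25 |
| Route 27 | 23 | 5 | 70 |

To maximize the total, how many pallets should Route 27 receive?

20

Meeting every minimum uses 10+15+15+10+5+5+5 = 65 pallets, leaving 70.
Rank by margin per pallet: Route 11 27 > Route 12 26 > Route 27 23 > Route 22 18 > Route 16 14 > Route 24 3 > Route 6 2.
Route 11 takes 30 more to reach its cap of 35 — 40 left.
Route 12: +25 to 40 (cap) — 15 left.
Route 27 has room for 65 more but only 15 remain, so it gets 20.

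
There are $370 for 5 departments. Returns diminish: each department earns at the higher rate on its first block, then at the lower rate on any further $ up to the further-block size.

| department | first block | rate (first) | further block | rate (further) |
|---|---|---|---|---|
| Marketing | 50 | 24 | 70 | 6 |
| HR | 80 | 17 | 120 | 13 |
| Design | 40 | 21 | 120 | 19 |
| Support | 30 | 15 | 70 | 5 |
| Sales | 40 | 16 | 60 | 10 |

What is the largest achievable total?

6900

Treat each block as its own option and order by rate: Marketing/first 24 > Design/first 21 > Design/second 19 > HR/first 17 > Sales/first 16 > Support/first 15 > HR/second 13 > Sales/second 10 > Marketing/second 6 > Support/second 5.
Marketing first at 24: fill all 50 ; 320 left.
Fill Design first block (40 at 21) ; 280 left.
Design/second (19): +120 ; 160 left.
HR first at 17: fill all 80 ; 80 left.
Sales first at 16: fill all 40 ; 40 left.
Fill Support first block (30 at 15) ; 10 left.
10 remain; put them into HR second at 13.
Total = 24×50 + 21×40 + 19×120 + 17×80 + 16×40 + 15×30 + 13×10 = 6900.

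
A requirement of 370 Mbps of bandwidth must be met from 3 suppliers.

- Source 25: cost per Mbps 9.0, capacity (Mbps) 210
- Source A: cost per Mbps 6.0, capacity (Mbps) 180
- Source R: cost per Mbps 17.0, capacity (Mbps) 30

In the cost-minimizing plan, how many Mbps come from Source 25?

Fill from the cheapest supplier first.
Source A (6.0): use full 180 ; 190 Mbps to go.
Source 25 (9.0): take the remaining 190 ; done.
Source R: unused.

190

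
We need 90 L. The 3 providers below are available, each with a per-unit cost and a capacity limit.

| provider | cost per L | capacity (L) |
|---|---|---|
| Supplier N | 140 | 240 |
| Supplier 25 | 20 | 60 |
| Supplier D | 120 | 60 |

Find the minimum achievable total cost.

4800

Use providers in increasing cost order.
Supplier 25 (20): use full 60 → 30 L to go.
Supplier D at 120: take 30 of its 60 → requirement met.
Supplier N: unused.
Cost = 60×20 + 30×120 = 4800.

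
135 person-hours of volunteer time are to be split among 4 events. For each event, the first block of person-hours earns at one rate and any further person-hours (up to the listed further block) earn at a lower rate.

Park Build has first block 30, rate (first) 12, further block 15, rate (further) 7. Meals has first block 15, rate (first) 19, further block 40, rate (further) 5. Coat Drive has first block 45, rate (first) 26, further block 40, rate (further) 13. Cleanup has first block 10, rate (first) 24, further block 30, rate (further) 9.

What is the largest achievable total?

Order all 8 blocks by rate: Coat Drive/T1 26 > Cleanup/T1 24 > Meals/T1 19 > Coat Drive/T2 13 > Park Build/T1 12 > Cleanup/T2 9 > Park Build/T2 7 > Meals/T2 5.
Coat Drive/T1 (26): +45 — 90 left.
Cleanup T1 at 24: fill all 10 — 80 left.
Meals/T1 (19): +15 — 65 left.
Coat Drive T2 at 13: fill all 40 — 25 left.
25 remain; put them into Park Build T1 at 12.
Total = 26×45 + 24×10 + 19×15 + 13×40 + 12×25 = 2515.

2515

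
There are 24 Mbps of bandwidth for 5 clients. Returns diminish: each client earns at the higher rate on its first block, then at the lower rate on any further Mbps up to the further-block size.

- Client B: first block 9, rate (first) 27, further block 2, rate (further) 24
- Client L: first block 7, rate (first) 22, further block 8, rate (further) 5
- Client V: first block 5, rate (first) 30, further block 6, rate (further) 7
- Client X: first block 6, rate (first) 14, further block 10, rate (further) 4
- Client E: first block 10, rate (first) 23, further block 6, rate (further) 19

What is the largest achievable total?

Rank every tier by rate: Client V/tier1 30 > Client B/tier1 27 > Client B/tier2 24 > Client E/tier1 23 > Client L/tier1 22 > Client E/tier2 19 > Client X/tier1 14 > Client V/tier2 7 > Client L/tier2 5 > Client X/tier2 4.
Client V/tier1 (30): +5 — 19 left.
Fill Client B tier1 block (9 at 27) — 10 left.
Client B tier2 at 24: fill all 2 — 8 left.
Client E tier1 at 23: only 8 left, fill 8.
Total = 30×5 + 27×9 + 24×2 + 23×8 = 625.

625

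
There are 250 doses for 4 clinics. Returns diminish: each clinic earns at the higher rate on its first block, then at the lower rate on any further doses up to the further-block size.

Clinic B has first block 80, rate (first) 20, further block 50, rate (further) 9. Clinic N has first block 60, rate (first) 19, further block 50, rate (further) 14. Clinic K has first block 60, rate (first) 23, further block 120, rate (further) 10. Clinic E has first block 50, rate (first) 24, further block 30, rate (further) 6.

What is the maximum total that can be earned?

Order all 8 blocks by rate: Clinic E/first 24 > Clinic K/first 23 > Clinic B/first 20 > Clinic N/first 19 > Clinic N/second 14 > Clinic K/second 10 > Clinic B/second 9 > Clinic E/second 6.
Clinic E/first (24): +50 — 200 left.
Clinic K first at 23: fill all 60 — 140 left.
Fill Clinic B first block (80 at 20) — 60 left.
Clinic N first at 19: fill all 60 — 0 left.
Total = 24×50 + 23×60 + 20×80 + 19×60 = 5320.

5320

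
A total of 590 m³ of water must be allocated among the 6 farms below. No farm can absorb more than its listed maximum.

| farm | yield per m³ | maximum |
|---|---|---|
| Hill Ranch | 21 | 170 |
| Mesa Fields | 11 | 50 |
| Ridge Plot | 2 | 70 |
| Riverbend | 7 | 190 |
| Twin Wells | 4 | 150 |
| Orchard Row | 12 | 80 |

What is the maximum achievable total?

Highest yield per m³ first: Hill Ranch 21 > Orchard Row 12 > Mesa Fields 11 > Riverbend 7 > Twin Wells 4 > Ridge Plot 2.
Give Hill Ranch 170 to hit its cap of 170 ; 420 left.
Give Orchard Row 80 to hit its cap of 80 ; 340 left.
Mesa Fields takes 50 to reach its cap of 50 ; 290 left.
Riverbend: +190 to 190 (cap) ; 100 left.
Only 100 left; Twin Wells takes them to reach 100.
Total = 21×170 + 11×50 + 7×190 + 4×100 + 12×80 = 6810.

6810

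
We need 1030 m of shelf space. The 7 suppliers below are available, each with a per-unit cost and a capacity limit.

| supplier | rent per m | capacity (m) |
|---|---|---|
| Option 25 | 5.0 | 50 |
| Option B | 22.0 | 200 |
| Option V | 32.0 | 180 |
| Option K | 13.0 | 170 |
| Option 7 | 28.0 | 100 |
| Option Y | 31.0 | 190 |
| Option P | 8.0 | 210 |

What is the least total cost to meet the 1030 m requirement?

Fill from the cheapest supplier first.
Take 50 from Option 25 at 5.0 — need 980 more.
Take 210 from Option P at 8.0 — need 770 more.
Option K (13.0): use full 170 — 600 m to go.
Option B (22.0): use full 200 — 400 m to go.
Option 7 (28.0): use full 100 — 300 m to go.
Option Y (31.0): use full 190 — 110 m to go.
Option V (32.0): take the remaining 110 — done.
Cost = 50×5.0 + 210×8.0 + 170×13.0 + 200×22.0 + 100×28.0 + 190×31.0 + 110×32.0 = 20750.

20750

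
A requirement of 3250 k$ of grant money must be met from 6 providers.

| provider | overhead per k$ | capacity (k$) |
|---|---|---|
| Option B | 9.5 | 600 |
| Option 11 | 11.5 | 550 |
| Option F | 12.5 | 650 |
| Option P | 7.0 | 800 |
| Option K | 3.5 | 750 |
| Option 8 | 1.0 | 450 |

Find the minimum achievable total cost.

Fill from the cheapest provider first.
Option 8 (1.0): use full 450 → 2800 k$ to go.
Option K (3.5): use full 750 → 2050 k$ to go.
Take 800 from Option P at 7.0 → need 1250 more.
Option B (9.5): use full 600 → 650 k$ to go.
Take 550 from Option 11 at 11.5 → need 100 more.
Option F at 12.5: take 100 of its 650 → requirement met.
Cost = 450×1.0 + 750×3.5 + 800×7.0 + 600×9.5 + 550×11.5 + 100×12.5 = 21950.

21950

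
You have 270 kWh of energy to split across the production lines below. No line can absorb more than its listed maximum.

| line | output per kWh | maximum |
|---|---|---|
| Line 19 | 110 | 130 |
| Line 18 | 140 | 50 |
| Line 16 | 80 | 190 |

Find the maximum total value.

Rank by output per kWh: Line 18 140 > Line 19 110 > Line 16 80.
Give Line 18 50 to hit its cap of 50 ; 220 left.
Give Line 19 130 to hit its cap of 130 ; 90 left.
Line 16 has room for 190 but only 90 remain, so it gets 90.
Total = 110×130 + 140×50 + 80×90 = 28500.

28500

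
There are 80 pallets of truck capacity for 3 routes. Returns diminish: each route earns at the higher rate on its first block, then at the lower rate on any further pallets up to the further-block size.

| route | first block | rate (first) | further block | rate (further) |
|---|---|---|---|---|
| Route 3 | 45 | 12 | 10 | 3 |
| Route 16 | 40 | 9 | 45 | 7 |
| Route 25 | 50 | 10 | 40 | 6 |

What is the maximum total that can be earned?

890

Treat each block as its own option and order by rate: Route 3/first 12 > Route 25/first 10 > Route 16/first 9 > Route 16/second 7 > Route 25/second 6 > Route 3/second 3.
Fill Route 3 first block (45 at 12) ; 35 left.
Route 25 first at 10: only 35 left, fill 35.
Total = 12×45 + 10×35 = 890.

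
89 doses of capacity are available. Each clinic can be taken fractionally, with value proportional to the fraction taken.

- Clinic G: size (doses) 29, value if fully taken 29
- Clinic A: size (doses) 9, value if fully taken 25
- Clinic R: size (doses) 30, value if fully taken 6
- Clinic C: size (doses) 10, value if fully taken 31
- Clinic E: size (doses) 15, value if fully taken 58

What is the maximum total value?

148.2

Sort by value density: Clinic E 58/15≈3.87, Clinic C 31/10≈3.1, Clinic A 25/9≈2.78, Clinic G 29/29≈1, Clinic R 6/30≈0.2.
Clinic E: take in full, 15 doses for value 58 → 74 left.
All 10 doses of Clinic C fit (value 31) → 64 remain.
Take all of Clinic A (9 doses, value 25) → 55 doses left.
Clinic G: take in full, 29 doses for value 29 → 26 left.
26 doses left: a 26/30 share of Clinic R gives 6×26/30 = 5.2.
Total value = 148.2.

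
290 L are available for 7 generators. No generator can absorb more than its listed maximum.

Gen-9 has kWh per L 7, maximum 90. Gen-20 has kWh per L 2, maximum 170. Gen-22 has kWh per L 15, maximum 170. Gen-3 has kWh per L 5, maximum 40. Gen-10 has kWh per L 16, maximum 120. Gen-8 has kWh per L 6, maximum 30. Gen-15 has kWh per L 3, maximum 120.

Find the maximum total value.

Order the generators by kWh per L: Gen-10 16 > Gen-22 15 > Gen-9 7 > Gen-8 6 > Gen-3 5 > Gen-15 3 > Gen-20 2.
Gen-10: +120 to 120 (cap) → 170 left.
Gen-22: +170 to 170 (cap) → 0 left.
Total = 15×170 + 16×120 = 4470.

4470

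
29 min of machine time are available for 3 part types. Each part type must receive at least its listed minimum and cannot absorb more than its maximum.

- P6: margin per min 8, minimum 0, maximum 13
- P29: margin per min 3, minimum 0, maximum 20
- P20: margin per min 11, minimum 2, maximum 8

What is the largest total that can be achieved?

Meeting every minimum uses 0+0+2 = 2 min, leaving 27.
Rank by margin per min: P20 11 > P6 8 > P29 3.
Give P20 6 more to hit its cap of 8 — 21 left.
P6: +13 to 13 (cap) — 8 left.
P29 has room for 20 more but only 8 remain, so it gets 8.
Total = 8×13 + 3×8 + 11×8 = 216.

216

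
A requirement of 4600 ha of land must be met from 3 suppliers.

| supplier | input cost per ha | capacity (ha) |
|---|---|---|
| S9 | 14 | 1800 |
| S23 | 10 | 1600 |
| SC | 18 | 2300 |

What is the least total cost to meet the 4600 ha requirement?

Use suppliers in increasing cost order.
S23 (10): use full 1600 — 3000 ha to go.
S9 (14): use full 1800 — 1200 ha to go.
Take 1200 from SC at 18 to finish.
Cost = 1600×10 + 1800×14 + 1200×18 = 62800.

62800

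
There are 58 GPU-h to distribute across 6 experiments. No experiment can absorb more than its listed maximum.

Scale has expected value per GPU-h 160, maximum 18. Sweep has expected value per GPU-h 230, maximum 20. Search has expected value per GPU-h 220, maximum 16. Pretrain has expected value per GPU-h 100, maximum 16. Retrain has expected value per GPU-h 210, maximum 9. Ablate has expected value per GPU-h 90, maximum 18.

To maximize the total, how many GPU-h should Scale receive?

Rank by expected value per GPU-h: Sweep 230 > Search 220 > Retrain 210 > Scale 160 > Pretrain 100 > Ablate 90.
Sweep takes 20 to reach its cap of 20 ; 38 left.
Search: +16 to 16 (cap) ; 22 left.
Retrain takes 9 to reach its cap of 9 ; 13 left.
Only 13 left; Scale takes them to reach 13.

13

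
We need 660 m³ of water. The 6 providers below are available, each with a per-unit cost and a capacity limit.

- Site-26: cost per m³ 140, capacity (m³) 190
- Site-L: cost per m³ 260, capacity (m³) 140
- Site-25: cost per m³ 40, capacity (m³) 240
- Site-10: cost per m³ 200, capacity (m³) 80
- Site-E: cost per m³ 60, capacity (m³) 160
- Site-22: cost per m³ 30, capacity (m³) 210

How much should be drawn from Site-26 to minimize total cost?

50

Use providers in increasing cost order.
Site-22 (30): use full 210 ; 450 m³ to go.
Site-25 (40): use full 240 ; 210 m³ to go.
Site-E (60): use full 160 ; 50 m³ to go.
Site-26 at 140: take 50 of its 190 ; requirement met.
Site-10, Site-L: unused.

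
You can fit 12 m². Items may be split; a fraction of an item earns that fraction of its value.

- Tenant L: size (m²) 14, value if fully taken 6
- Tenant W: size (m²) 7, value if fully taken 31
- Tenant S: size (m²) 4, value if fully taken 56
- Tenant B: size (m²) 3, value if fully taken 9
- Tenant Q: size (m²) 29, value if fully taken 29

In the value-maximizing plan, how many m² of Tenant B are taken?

Rank by value-to-size ratio: Tenant S 56/4≈14, Tenant W 31/7≈4.43, Tenant B 9/3≈3, Tenant Q 29/29≈1, Tenant L 6/14≈0.429.
All 4 m² of Tenant S fit (value 56) → 8 remain.
All 7 m² of Tenant W fit (value 31) → 1 remain.
1 m² left: a 1/3 share of Tenant B gives 9×1/3 = 3.

1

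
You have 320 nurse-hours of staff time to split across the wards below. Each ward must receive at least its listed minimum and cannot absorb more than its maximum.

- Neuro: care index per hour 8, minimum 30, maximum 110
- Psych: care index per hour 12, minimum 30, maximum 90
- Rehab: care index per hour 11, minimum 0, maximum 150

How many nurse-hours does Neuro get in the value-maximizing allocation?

Meeting every minimum uses 30+30+0 = 60 nurse-hours, leaving 260.
Rank by care index per hour: Psych 12 > Rehab 11 > Neuro 8.
Psych: +60 to 90 (cap) — 200 left.
Rehab takes 150 more to reach its cap of 150 — 50 left.
Neuro: +50 (room for 80) → 80. Pool exhausted.

80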